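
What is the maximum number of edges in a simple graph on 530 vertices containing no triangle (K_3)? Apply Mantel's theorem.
ex(530, K_3) = ⌊530^2/4⌋ = 70225

Mantel (1907): a triangle-free graph on n vertices has at most ⌊n^2/4⌋ edges, with equality for the complete bipartite graph K_{⌊n/2⌋, ⌈n/2⌉}. For n = 530: ⌊530^2/4⌋ = ⌊280900/4⌋ = 70225. The extremal graph is K_{265, 265}, which has 265·265 = 70225 edges.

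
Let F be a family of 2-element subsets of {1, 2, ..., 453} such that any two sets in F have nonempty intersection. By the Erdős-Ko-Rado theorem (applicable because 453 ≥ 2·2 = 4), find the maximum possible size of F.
max |F| = C(452, 1) = 452

The Erdős-Ko-Rado theorem states: for n ≥ 2k, an intersecting family of k-subsets of an n-element set has size at most C(n − 1, k − 1), with equality for 'star' families {A ⊆ [n] : |A| = k, i ∈ A} (fix an element i). For n = 453, k = 2: C(452, 1) = 452.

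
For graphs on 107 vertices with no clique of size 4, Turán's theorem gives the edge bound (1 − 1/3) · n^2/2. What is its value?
Turán density bound = (2/3) · 107^2/2 = 11449/3 ≈ 3816.3333

Turán's theorem: ex(n, K_{r+1}) is achieved by the complete r-partite Turán graph T(n, r) with parts as balanced as possible, and is at most (1 − 1/r) · n^2/2. For r = 3, n = 107: the density bound is (2/3) · 11449/2 = 11449/3 ≈ 3816.3333. The integer-valued extremum is e(T(107, 3)) = 3816, which is strictly less than the density bound 11449/3 since 3 ∤ 107 (the parts of T(107, 3) cannot all be equal).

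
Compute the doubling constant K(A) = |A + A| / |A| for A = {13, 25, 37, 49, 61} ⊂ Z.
K = |A + A| / |A| = 9/5

Enumerate A + A = {a + b : a, b ∈ A}. With |A| = 5, there are |A|^2 = 25 ordered sum pairs; collecting distinct values, A + A = {26, 38, 50, 62, 74, 86, 98, 110, 122}, so |A + A| = 9. Thus K = 9/5. Here |A + A| = 2|A| − 1 = 9, the minimum possible — so K = 9/5 is minimal, which holds iff A is an arithmetic progression.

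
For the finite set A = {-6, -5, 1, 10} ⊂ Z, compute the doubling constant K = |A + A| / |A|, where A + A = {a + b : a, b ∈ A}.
K = |A + A| / |A| = 10/4 = 5/2

Enumerate A + A = {a + b : a, b ∈ A}. With |A| = 4, there are |A|^2 = 16 ordered sum pairs; collecting distinct values, A + A = {-12, -11, -10, -5, -4, 2, 4, 5, 11, 20}, so |A + A| = 10. Thus K = 10/4 = 5/2. For comparison, the minimum possible |A + A| over all 4-element sets is 2·4 − 1 = 7 (so min K = 7/4), attained only by arithmetic progressions.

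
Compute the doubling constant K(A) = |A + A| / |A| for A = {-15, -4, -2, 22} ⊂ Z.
K = |A + A| / |A| = 10/4 = 5/2

Enumerate A + A = {a + b : a, b ∈ A}. With |A| = 4, there are |A|^2 = 16 ordered sum pairs; collecting distinct values, A + A = {-30, -19, -17, -8, -6, -4, 7, 18, 20, 44}, so |A + A| = 10. Thus K = 10/4 = 5/2. For comparison, the minimum possible |A + A| over all 4-element sets is 2·4 − 1 = 7 (so min K = 7/4), attained only by arithmetic progressions.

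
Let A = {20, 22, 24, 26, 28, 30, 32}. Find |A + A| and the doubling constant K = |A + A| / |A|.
K = |A + A| / |A| = 13/7

Enumerate A + A = {a + b : a, b ∈ A}. With |A| = 7, there are |A|^2 = 49 ordered sum pairs; collecting distinct values, A + A = {40, 42, 44, 46, 48, 50, 52, 54, 56, 58, 60, 62, 64}, so |A + A| = 13. Thus K = 13/7. Here |A + A| = 2|A| − 1 = 13, the minimum possible — so K = 13/7 is minimal, which holds iff A is an arithmetic progression.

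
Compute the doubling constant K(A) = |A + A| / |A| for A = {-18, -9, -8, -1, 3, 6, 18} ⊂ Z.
K = |A + A| / |A| = 26/7

Enumerate A + A = {a + b : a, b ∈ A}. With |A| = 7, there are |A|^2 = 49 ordered sum pairs; collecting distinct values, A + A = {-36, -27, -26, -19, -18, -17, -16, -15, -12, -10, -9, -6, -5, -3, -2, 0, 2, 5, 6, 9, 10, 12, 17, 21, 24, 36}, so |A + A| = 26. Thus K = 26/7. For comparison, the minimum possible |A + A| over all 7-element sets is 2·7 − 1 = 13 (so min K = 13/7), attained only by arithmetic progressions.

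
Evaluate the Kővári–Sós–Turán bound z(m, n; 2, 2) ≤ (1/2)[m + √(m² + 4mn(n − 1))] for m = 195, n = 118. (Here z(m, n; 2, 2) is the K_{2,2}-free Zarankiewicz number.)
z(195, 118; 2, 2) ≤ (1/2)[195 + √(195² + 4·195·118·117)] = (1/2)[195 + √10806705] = 1741.1777

Kővári–Sós–Turán: let r_1, ..., r_195 be the row sums and z = Σ r_i the total number of 1s. Each pair of columns can share at most one row with both entries 1 (else a 2×2 all-ones block appears), so Σ_i C(r_i, 2) ≤ C(118, 2) = 6903. By convexity Σ_i C(r_i, 2) ≥ 195·C(z/195, 2) = z(z − 195)/(2·195), giving z² − 195z − 195·118·117 ≤ 0 and hence z ≤ (1/2)[195 + √(38025 + 4·2692170)] = (1/2)[195 + √10806705] ≈ (1/2)(195 + 3287.3553) = 1741.1777.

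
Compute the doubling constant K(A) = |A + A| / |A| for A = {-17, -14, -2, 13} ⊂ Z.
K = |A + A| / |A| = 9/4

Enumerate A + A = {a + b : a, b ∈ A}. With |A| = 4, there are |A|^2 = 16 ordered sum pairs; collecting distinct values, A + A = {-34, -31, -28, -19, -16, -4, -1, 11, 26}, so |A + A| = 9. Thus K = 9/4. For comparison, the minimum possible |A + A| over all 4-element sets is 2·4 − 1 = 7 (so min K = 7/4), attained only by arithmetic progressions.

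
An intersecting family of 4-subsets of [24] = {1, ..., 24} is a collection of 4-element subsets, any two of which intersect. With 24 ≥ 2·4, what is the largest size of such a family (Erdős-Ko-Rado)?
max |F| = C(23, 3) = 1771

The Erdős-Ko-Rado theorem states: for n ≥ 2k, an intersecting family of k-subsets of an n-element set has size at most C(n − 1, k − 1), with equality for 'star' families {A ⊆ [n] : |A| = k, i ∈ A} (fix an element i). For n = 24, k = 4: C(23, 3) = 1771.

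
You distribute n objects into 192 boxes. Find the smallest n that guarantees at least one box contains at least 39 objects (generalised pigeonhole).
n = (39 − 1)·192 + 1 = 7297

By the generalised pigeonhole principle, to guarantee some box contains ≥ r objects we need more than (r − 1) · k objects total. Threshold: n = (r − 1) · k + 1. With r = 39 and k = 192: n = 38 · 192 + 1 = 7296 + 1 = 7297. For n = 7296 = 38 · 192, we can put exactly 38 objects in every box, avoiding 39 in any single one — so 7297 is tight.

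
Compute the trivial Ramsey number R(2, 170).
R(2, 170) = 170

R(2, k) = k for all k ≥ 2: in a 2-colouring of K_k, either some edge is red (a red K_2) or all edges are blue (a blue K_k). And K_{169} coloured all-blue has no blue K_170, so R(2, 170) > 169. Hence R(2, 170) = 170.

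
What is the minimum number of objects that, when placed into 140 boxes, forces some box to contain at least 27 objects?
n = (27 − 1)·140 + 1 = 3641

By the generalised pigeonhole principle, to guarantee some box contains ≥ r objects we need more than (r − 1) · k objects total. Threshold: n = (r − 1) · k + 1. With r = 27 and k = 140: n = 26 · 140 + 1 = 3640 + 1 = 3641. For n = 3640 = 26 · 140, we can put exactly 26 objects in every box, avoiding 27 in any single one — so 3641 is tight.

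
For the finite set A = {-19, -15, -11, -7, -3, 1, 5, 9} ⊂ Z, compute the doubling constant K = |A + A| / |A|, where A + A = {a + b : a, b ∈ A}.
K = |A + A| / |A| = 15/8

Enumerate A + A = {a + b : a, b ∈ A}. With |A| = 8, there are |A|^2 = 64 ordered sum pairs; collecting distinct values, A + A = {-38, -34, -30, -26, -22, -18, -14, -10, -6, -2, 2, 6, 10, 14, 18}, so |A + A| = 15. Thus K = 15/8. Here |A + A| = 2|A| − 1 = 15, the minimum possible — so K = 15/8 is minimal, which holds iff A is an arithmetic progression.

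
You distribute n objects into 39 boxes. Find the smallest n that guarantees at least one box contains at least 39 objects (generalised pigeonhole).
n = (39 − 1)·39 + 1 = 1483

By the generalised pigeonhole principle, to guarantee some box contains ≥ r objects we need more than (r − 1) · k objects total. Threshold: n = (r − 1) · k + 1. With r = 39 and k = 39: n = 38 · 39 + 1 = 1482 + 1 = 1483. For n = 1482 = 38 · 39, we can put exactly 38 objects in every box, avoiding 39 in any single one — so 1483 is tight.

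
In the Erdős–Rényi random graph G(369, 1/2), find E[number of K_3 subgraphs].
E[# K_3] = C(369, 3) · (1/2)^C(3, 2) = 8305944 / 2^3 = 1038243

For each 3-subset S of vertices (there are C(369, 3) = 8305944 such S), let X_S = 1 if S induces a K_3 (all C(3, 2) = 3 edges present). Then P(X_S = 1) = (1/2)^3 = 1/8. By linearity of expectation, E[# K_3] = C(369, 3) · (1/2)^3 = 8305944 / 8 = 1038243.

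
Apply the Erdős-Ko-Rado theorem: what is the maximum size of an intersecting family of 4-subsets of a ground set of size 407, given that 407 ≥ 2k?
max |F| = C(406, 3) = 11071620

Erdős-Ko-Rado (1961): when n ≥ 2k, max |F| = C(n−1, k−1). The bound is attained by the star {A : i ∈ A} for any fixed i ∈ [n]. Here C(407−1, 4−1) = C(406, 3) = 11071620.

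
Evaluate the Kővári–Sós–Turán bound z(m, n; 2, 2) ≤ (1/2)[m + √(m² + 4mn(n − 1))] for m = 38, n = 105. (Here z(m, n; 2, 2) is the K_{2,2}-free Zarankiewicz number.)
z(38, 105; 2, 2) ≤ (1/2)[38 + √(38² + 4·38·105·104)] = (1/2)[38 + √1661284] = 663.454

Kővári–Sós–Turán: let r_1, ..., r_38 be the row sums and z = Σ r_i the total number of 1s. Each pair of columns can share at most one row with both entries 1 (else a 2×2 all-ones block appears), so Σ_i C(r_i, 2) ≤ C(105, 2) = 5460. By convexity Σ_i C(r_i, 2) ≥ 38·C(z/38, 2) = z(z − 38)/(2·38), giving z² − 38z − 38·105·104 ≤ 0 and hence z ≤ (1/2)[38 + √(1444 + 4·414960)] = (1/2)[38 + √1661284] ≈ (1/2)(38 + 1288.9081) = 663.454.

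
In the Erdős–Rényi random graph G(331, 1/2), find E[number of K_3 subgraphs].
E[# K_3] = C(331, 3) · (1/2)^C(3, 2) = 5989445 / 2^3 = 748680.625

For each 3-subset S of vertices (there are C(331, 3) = 5989445 such S), let X_S = 1 if S induces a K_3 (all C(3, 2) = 3 edges present). Then P(X_S = 1) = (1/2)^3 = 1/8. By linearity of expectation, E[# K_3] = C(331, 3) · (1/2)^3 = 5989445 / 8 = 748680.625.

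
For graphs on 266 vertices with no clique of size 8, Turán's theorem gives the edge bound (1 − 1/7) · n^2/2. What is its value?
Turán density bound = (6/7) · 266^2/2 = 30324

Turán's theorem: ex(n, K_{r+1}) is achieved by the complete r-partite Turán graph T(n, r) with parts as balanced as possible, and is at most (1 − 1/r) · n^2/2. For r = 7, n = 266: the density bound is (6/7) · 70756/2 = 30324. Since 7 ∣ 266, the Turán graph T(266, 7) has parts of equal size 38, and its edge count e(T(266, 7)) = 30324 attains the density bound exactly.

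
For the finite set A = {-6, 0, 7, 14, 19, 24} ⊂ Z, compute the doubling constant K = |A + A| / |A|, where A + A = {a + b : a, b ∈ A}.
K = |A + A| / |A| = 19/6

Enumerate A + A = {a + b : a, b ∈ A}. With |A| = 6, there are |A|^2 = 36 ordered sum pairs; collecting distinct values, A + A = {-12, -6, 0, 1, 7, 8, 13, 14, 18, 19, 21, 24, 26, 28, 31, 33, 38, 43, 48}, so |A + A| = 19. Thus K = 19/6. For comparison, the minimum possible |A + A| over all 6-element sets is 2·6 − 1 = 11 (so min K = 11/6), attained only by arithmetic progressions.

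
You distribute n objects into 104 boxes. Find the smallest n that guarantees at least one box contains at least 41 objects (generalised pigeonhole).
n = (41 − 1)·104 + 1 = 4161

By the generalised pigeonhole principle, to guarantee some box contains ≥ r objects we need more than (r − 1) · k objects total. Threshold: n = (r − 1) · k + 1. With r = 41 and k = 104: n = 40 · 104 + 1 = 4160 + 1 = 4161. For n = 4160 = 40 · 104, we can put exactly 40 objects in every box, avoiding 41 in any single one — so 4161 is tight.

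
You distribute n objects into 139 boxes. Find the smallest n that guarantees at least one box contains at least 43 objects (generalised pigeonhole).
n = (43 − 1)·139 + 1 = 5839

By the generalised pigeonhole principle, to guarantee some box contains ≥ r objects we need more than (r − 1) · k objects total. Threshold: n = (r − 1) · k + 1. With r = 43 and k = 139: n = 42 · 139 + 1 = 5838 + 1 = 5839. For n = 5838 = 42 · 139, we can put exactly 42 objects in every box, avoiding 43 in any single one — so 5839 is tight.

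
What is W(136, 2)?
W(136, 2) = 136 + 1 = 137

A 2-term AP is any pair of integers, so a monochromatic 2-AP exists iff some colour is used at least twice. With 136 colours, the colouring i ↦ i on {1, ..., 136} uses each colour once, avoiding any monochromatic pair, so W(136, 2) > 136. For {1, ..., 137}, pigeonhole forces two integers of the same colour, which form a monochromatic 2-AP. Hence W(136, 2) = 137.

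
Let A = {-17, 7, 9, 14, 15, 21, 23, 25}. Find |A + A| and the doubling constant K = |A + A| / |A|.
K = |A + A| / |A| = 31/8

Enumerate A + A = {a + b : a, b ∈ A}. With |A| = 8, there are |A|^2 = 64 ordered sum pairs; collecting distinct values, A + A = {-34, -10, -8, -3, -2, 4, 6, 8, 14, 16, 18, 21, 22, 23, 24, 28, 29, 30, 32, 34, 35, 36, 37, 38, 39, 40, 42, 44, 46, 48, 50}, so |A + A| = 31. Thus K = 31/8. For comparison, the minimum possible |A + A| over all 8-element sets is 2·8 − 1 = 15 (so min K = 15/8), attained only by arithmetic progressions.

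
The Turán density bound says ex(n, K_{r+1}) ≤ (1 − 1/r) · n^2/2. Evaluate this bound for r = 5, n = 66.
Turán density bound = (4/5) · 66^2/2 = 8712/5 ≈ 1742.4

Turán's theorem: ex(n, K_{r+1}) is achieved by the complete r-partite Turán graph T(n, r) with parts as balanced as possible, and is at most (1 − 1/r) · n^2/2. For r = 5, n = 66: the density bound is (4/5) · 4356/2 = 8712/5 ≈ 1742.4. The integer-valued extremum is e(T(66, 5)) = 1742, which is strictly less than the density bound 8712/5 since 5 ∤ 66 (the parts of T(66, 5) cannot all be equal).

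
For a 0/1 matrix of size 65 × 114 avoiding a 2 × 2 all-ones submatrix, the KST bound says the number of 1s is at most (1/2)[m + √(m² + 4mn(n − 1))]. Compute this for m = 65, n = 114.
z(65, 114; 2, 2) ≤ (1/2)[65 + √(65² + 4·65·114·113)] = (1/2)[65 + √3353545] = 948.1343

Kővári–Sós–Turán: let r_1, ..., r_65 be the row sums and z = Σ r_i the total number of 1s. Each pair of columns can share at most one row with both entries 1 (else a 2×2 all-ones block appears), so Σ_i C(r_i, 2) ≤ C(114, 2) = 6441. By convexity Σ_i C(r_i, 2) ≥ 65·C(z/65, 2) = z(z − 65)/(2·65), giving z² − 65z − 65·114·113 ≤ 0 and hence z ≤ (1/2)[65 + √(4225 + 4·837330)] = (1/2)[65 + √3353545] ≈ (1/2)(65 + 1831.2687) = 948.1343.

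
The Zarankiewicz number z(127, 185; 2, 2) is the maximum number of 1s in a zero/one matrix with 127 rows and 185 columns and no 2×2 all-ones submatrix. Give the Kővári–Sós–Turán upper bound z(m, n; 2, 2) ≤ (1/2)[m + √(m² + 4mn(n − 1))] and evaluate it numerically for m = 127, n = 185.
z(127, 185; 2, 2) ≤ (1/2)[127 + √(127² + 4·127·185·184)] = (1/2)[127 + √17308449] = 2143.6712

Kővári–Sós–Turán: let r_1, ..., r_127 be the row sums and z = Σ r_i the total number of 1s. Each pair of columns can share at most one row with both entries 1 (else a 2×2 all-ones block appears), so Σ_i C(r_i, 2) ≤ C(185, 2) = 17020. By convexity Σ_i C(r_i, 2) ≥ 127·C(z/127, 2) = z(z − 127)/(2·127), giving z² − 127z − 127·185·184 ≤ 0 and hence z ≤ (1/2)[127 + √(16129 + 4·4323080)] = (1/2)[127 + √17308449] ≈ (1/2)(127 + 4160.3424) = 2143.6712.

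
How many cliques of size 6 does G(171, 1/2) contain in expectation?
E[# K_6] = C(171, 6) · (1/2)^C(6, 2) = 31778477094 / 2^15 = 15889238547/16384 ≈ 969802.157410

For each 6-subset S of vertices (there are C(171, 6) = 31778477094 such S), let X_S = 1 if S induces a K_6 (all C(6, 2) = 15 edges present). Then P(X_S = 1) = (1/2)^15 = 1/32768. By linearity of expectation, E[# K_6] = C(171, 6) · (1/2)^15 = 31778477094 / 32768 = 15889238547/16384 ≈ 969802.157410.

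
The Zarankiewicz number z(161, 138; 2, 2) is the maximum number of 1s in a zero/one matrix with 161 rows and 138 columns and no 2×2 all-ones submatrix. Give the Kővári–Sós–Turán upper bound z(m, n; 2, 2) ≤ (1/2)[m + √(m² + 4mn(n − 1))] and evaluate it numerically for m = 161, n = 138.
z(161, 138; 2, 2) ≤ (1/2)[161 + √(161² + 4·161·138·137)] = (1/2)[161 + √12201385] = 1827.024

Kővári–Sós–Turán: let r_1, ..., r_161 be the row sums and z = Σ r_i the total number of 1s. Each pair of columns can share at most one row with both entries 1 (else a 2×2 all-ones block appears), so Σ_i C(r_i, 2) ≤ C(138, 2) = 9453. By convexity Σ_i C(r_i, 2) ≥ 161·C(z/161, 2) = z(z − 161)/(2·161), giving z² − 161z − 161·138·137 ≤ 0 and hence z ≤ (1/2)[161 + √(25921 + 4·3043866)] = (1/2)[161 + √12201385] ≈ (1/2)(161 + 3493.0481) = 1827.024.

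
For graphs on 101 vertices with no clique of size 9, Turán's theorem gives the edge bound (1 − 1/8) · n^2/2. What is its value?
Turán density bound = (7/8) · 101^2/2 = 71407/16 ≈ 4462.9375

Turán's theorem: ex(n, K_{r+1}) is achieved by the complete r-partite Turán graph T(n, r) with parts as balanced as possible, and is at most (1 − 1/r) · n^2/2. For r = 8, n = 101: the density bound is (7/8) · 10201/2 = 71407/16 ≈ 4462.9375. The integer-valued extremum is e(T(101, 8)) = 4462, which is strictly less than the density bound 71407/16 since 8 ∤ 101 (the parts of T(101, 8) cannot all be equal).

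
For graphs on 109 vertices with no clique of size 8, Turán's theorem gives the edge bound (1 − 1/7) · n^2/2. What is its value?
Turán density bound = (6/7) · 109^2/2 = 35643/7 ≈ 5091.8571

Turán's theorem: ex(n, K_{r+1}) is achieved by the complete r-partite Turán graph T(n, r) with parts as balanced as possible, and is at most (1 − 1/r) · n^2/2. For r = 7, n = 109: the density bound is (6/7) · 11881/2 = 35643/7 ≈ 5091.8571. The integer-valued extremum is e(T(109, 7)) = 5091, which is strictly less than the density bound 35643/7 since 7 ∤ 109 (the parts of T(109, 7) cannot all be equal).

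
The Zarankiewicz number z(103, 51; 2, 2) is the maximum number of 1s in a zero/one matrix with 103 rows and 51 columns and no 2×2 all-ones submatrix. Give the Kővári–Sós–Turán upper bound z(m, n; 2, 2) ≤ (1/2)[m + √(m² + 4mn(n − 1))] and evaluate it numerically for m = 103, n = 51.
z(103, 51; 2, 2) ≤ (1/2)[103 + √(103² + 4·103·51·50)] = (1/2)[103 + √1061209] = 566.575

Kővári–Sós–Turán: let r_1, ..., r_103 be the row sums and z = Σ r_i the total number of 1s. Each pair of columns can share at most one row with both entries 1 (else a 2×2 all-ones block appears), so Σ_i C(r_i, 2) ≤ C(51, 2) = 1275. By convexity Σ_i C(r_i, 2) ≥ 103·C(z/103, 2) = z(z − 103)/(2·103), giving z² − 103z − 103·51·50 ≤ 0 and hence z ≤ (1/2)[103 + √(10609 + 4·262650)] = (1/2)[103 + √1061209] ≈ (1/2)(103 + 1030.15) = 566.575.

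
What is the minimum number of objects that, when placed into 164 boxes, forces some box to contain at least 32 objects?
n = (32 − 1)·164 + 1 = 5085

By the generalised pigeonhole principle, to guarantee some box contains ≥ r objects we need more than (r − 1) · k objects total. Threshold: n = (r − 1) · k + 1. With r = 32 and k = 164: n = 31 · 164 + 1 = 5084 + 1 = 5085. For n = 5084 = 31 · 164, we can put exactly 31 objects in every box, avoiding 32 in any single one — so 5085 is tight.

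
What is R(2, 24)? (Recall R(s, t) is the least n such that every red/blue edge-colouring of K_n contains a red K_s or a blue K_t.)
R(2, 24) = 24

R(2, k) = k for all k ≥ 2: in a 2-colouring of K_k, either some edge is red (a red K_2) or all edges are blue (a blue K_k). And K_{23} coloured all-blue has no blue K_24, so R(2, 24) > 23. Hence R(2, 24) = 24.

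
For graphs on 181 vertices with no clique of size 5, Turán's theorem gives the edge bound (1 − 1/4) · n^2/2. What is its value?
Turán density bound = (3/4) · 181^2/2 = 98283/8 ≈ 12285.375

Turán's theorem: ex(n, K_{r+1}) is achieved by the complete r-partite Turán graph T(n, r) with parts as balanced as possible, and is at most (1 − 1/r) · n^2/2. For r = 4, n = 181: the density bound is (3/4) · 32761/2 = 98283/8 ≈ 12285.375. The integer-valued extremum is e(T(181, 4)) = 12285, which is strictly less than the density bound 98283/8 since 4 ∤ 181 (the parts of T(181, 4) cannot all be equal).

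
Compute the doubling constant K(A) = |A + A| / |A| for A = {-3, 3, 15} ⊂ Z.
K = |A + A| / |A| = 6/3 = 2

Enumerate A + A = {a + b : a, b ∈ A}. With |A| = 3, there are |A|^2 = 9 ordered sum pairs; collecting distinct values, A + A = {-6, 0, 6, 12, 18, 30}, so |A + A| = 6. Thus K = 6/3 = 2. For comparison, the minimum possible |A + A| over all 3-element sets is 2·3 − 1 = 5 (so min K = 5/3), attained only by arithmetic progressions.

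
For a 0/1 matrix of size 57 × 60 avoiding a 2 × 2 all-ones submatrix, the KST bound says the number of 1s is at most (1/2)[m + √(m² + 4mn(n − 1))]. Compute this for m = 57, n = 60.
z(57, 60; 2, 2) ≤ (1/2)[57 + √(57² + 4·57·60·59)] = (1/2)[57 + √810369] = 478.6025

Kővári–Sós–Turán: let r_1, ..., r_57 be the row sums and z = Σ r_i the total number of 1s. Each pair of columns can share at most one row with both entries 1 (else a 2×2 all-ones block appears), so Σ_i C(r_i, 2) ≤ C(60, 2) = 1770. By convexity Σ_i C(r_i, 2) ≥ 57·C(z/57, 2) = z(z − 57)/(2·57), giving z² − 57z − 57·60·59 ≤ 0 and hence z ≤ (1/2)[57 + √(3249 + 4·201780)] = (1/2)[57 + √810369] ≈ (1/2)(57 + 900.205) = 478.6025.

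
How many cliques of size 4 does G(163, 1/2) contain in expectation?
E[# K_4] = C(163, 4) · (1/2)^C(4, 2) = 28342440 / 2^6 = 3542805/8 = 442850.625

For each 4-subset S of vertices (there are C(163, 4) = 28342440 such S), let X_S = 1 if S induces a K_4 (all C(4, 2) = 6 edges present). Then P(X_S = 1) = (1/2)^6 = 1/64. By linearity of expectation, E[# K_4] = C(163, 4) · (1/2)^6 = 28342440 / 64 = 3542805/8 = 442850.625.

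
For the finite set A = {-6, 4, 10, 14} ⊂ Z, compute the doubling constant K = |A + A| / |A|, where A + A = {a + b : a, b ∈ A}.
K = |A + A| / |A| = 9/4

Enumerate A + A = {a + b : a, b ∈ A}. With |A| = 4, there are |A|^2 = 16 ordered sum pairs; collecting distinct values, A + A = {-12, -2, 4, 8, 14, 18, 20, 24, 28}, so |A + A| = 9. Thus K = 9/4. For comparison, the minimum possible |A + A| over all 4-element sets is 2·4 − 1 = 7 (so min K = 7/4), attained only by arithmetic progressions.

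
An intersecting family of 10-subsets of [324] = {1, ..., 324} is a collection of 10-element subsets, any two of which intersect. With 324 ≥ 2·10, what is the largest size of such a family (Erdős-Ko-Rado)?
max |F| = C(323, 9) = 94237785824252840

The Erdős-Ko-Rado theorem states: for n ≥ 2k, an intersecting family of k-subsets of an n-element set has size at most C(n − 1, k − 1), with equality for 'star' families {A ⊆ [n] : |A| = k, i ∈ A} (fix an element i). For n = 324, k = 10: C(323, 9) = 94237785824252840.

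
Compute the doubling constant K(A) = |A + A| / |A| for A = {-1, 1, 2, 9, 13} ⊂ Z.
K = |A + A| / |A| = 15/5 = 3

Enumerate A + A = {a + b : a, b ∈ A}. With |A| = 5, there are |A|^2 = 25 ordered sum pairs; collecting distinct values, A + A = {-2, 0, 1, 2, 3, 4, 8, 10, 11, 12, 14, 15, 18, 22, 26}, so |A + A| = 15. Thus K = 15/5 = 3. For comparison, the minimum possible |A + A| over all 5-element sets is 2·5 − 1 = 9 (so min K = 9/5), attained only by arithmetic progressions.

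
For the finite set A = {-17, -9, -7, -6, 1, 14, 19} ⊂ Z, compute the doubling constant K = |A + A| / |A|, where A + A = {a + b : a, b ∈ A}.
K = |A + A| / |A| = 26/7

Enumerate A + A = {a + b : a, b ∈ A}. With |A| = 7, there are |A|^2 = 49 ordered sum pairs; collecting distinct values, A + A = {-34, -26, -24, -23, -18, -16, -15, -14, -13, -12, -8, -6, -5, -3, 2, 5, 7, 8, 10, 12, 13, 15, 20, 28, 33, 38}, so |A + A| = 26. Thus K = 26/7. For comparison, the minimum possible |A + A| over all 7-element sets is 2·7 − 1 = 13 (so min K = 13/7), attained only by arithmetic progressions.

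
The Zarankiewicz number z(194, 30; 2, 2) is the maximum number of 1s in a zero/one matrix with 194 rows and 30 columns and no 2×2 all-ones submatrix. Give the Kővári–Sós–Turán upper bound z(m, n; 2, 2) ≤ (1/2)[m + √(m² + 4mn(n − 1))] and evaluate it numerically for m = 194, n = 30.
z(194, 30; 2, 2) ≤ (1/2)[194 + √(194² + 4·194·30·29)] = (1/2)[194 + √712756] = 519.1244

Kővári–Sós–Turán: let r_1, ..., r_194 be the row sums and z = Σ r_i the total number of 1s. Each pair of columns can share at most one row with both entries 1 (else a 2×2 all-ones block appears), so Σ_i C(r_i, 2) ≤ C(30, 2) = 435. By convexity Σ_i C(r_i, 2) ≥ 194·C(z/194, 2) = z(z − 194)/(2·194), giving z² − 194z − 194·30·29 ≤ 0 and hence z ≤ (1/2)[194 + √(37636 + 4·168780)] = (1/2)[194 + √712756] ≈ (1/2)(194 + 844.2488) = 519.1244.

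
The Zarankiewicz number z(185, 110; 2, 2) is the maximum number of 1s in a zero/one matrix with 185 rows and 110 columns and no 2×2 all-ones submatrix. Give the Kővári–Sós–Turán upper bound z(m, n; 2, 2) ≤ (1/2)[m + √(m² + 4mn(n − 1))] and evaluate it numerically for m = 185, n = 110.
z(185, 110; 2, 2) ≤ (1/2)[185 + √(185² + 4·185·110·109)] = (1/2)[185 + √8906825] = 1584.7152

Kővári–Sós–Turán: let r_1, ..., r_185 be the row sums and z = Σ r_i the total number of 1s. Each pair of columns can share at most one row with both entries 1 (else a 2×2 all-ones block appears), so Σ_i C(r_i, 2) ≤ C(110, 2) = 5995. By convexity Σ_i C(r_i, 2) ≥ 185·C(z/185, 2) = z(z − 185)/(2·185), giving z² − 185z − 185·110·109 ≤ 0 and hence z ≤ (1/2)[185 + √(34225 + 4·2218150)] = (1/2)[185 + √8906825] ≈ (1/2)(185 + 2984.4304) = 1584.7152.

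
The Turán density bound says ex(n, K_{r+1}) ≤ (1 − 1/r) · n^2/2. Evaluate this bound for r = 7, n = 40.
Turán density bound = (6/7) · 40^2/2 = 4800/7 ≈ 685.7143

Turán's theorem: ex(n, K_{r+1}) is achieved by the complete r-partite Turán graph T(n, r) with parts as balanced as possible, and is at most (1 − 1/r) · n^2/2. For r = 7, n = 40: the density bound is (6/7) · 1600/2 = 4800/7 ≈ 685.7143. The integer-valued extremum is e(T(40, 7)) = 685, which is strictly less than the density bound 4800/7 since 7 ∤ 40 (the parts of T(40, 7) cannot all be equal).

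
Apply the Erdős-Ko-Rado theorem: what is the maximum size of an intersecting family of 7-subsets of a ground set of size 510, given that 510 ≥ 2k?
max |F| = C(509, 6) = 23449273331484

The Erdős-Ko-Rado theorem states: for n ≥ 2k, an intersecting family of k-subsets of an n-element set has size at most C(n − 1, k − 1), with equality for 'star' families {A ⊆ [n] : |A| = k, i ∈ A} (fix an element i). For n = 510, k = 7: C(509, 6) = 23449273331484.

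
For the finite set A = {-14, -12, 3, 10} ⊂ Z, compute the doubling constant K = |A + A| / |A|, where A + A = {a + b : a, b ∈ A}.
K = |A + A| / |A| = 10/4 = 5/2

Enumerate A + A = {a + b : a, b ∈ A}. With |A| = 4, there are |A|^2 = 16 ordered sum pairs; collecting distinct values, A + A = {-28, -26, -24, -11, -9, -4, -2, 6, 13, 20}, so |A + A| = 10. Thus K = 10/4 = 5/2. For comparison, the minimum possible |A + A| over all 4-element sets is 2·4 − 1 = 7 (so min K = 7/4), attained only by arithmetic progressions.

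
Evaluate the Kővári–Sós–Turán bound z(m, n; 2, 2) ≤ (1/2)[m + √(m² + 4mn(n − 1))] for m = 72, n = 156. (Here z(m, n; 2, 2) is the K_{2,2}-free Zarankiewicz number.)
z(72, 156; 2, 2) ≤ (1/2)[72 + √(72² + 4·72·156·155)] = (1/2)[72 + √6969024] = 1355.9455

Kővári–Sós–Turán: let r_1, ..., r_72 be the row sums and z = Σ r_i the total number of 1s. Each pair of columns can share at most one row with both entries 1 (else a 2×2 all-ones block appears), so Σ_i C(r_i, 2) ≤ C(156, 2) = 12090. By convexity Σ_i C(r_i, 2) ≥ 72·C(z/72, 2) = z(z − 72)/(2·72), giving z² − 72z − 72·156·155 ≤ 0 and hence z ≤ (1/2)[72 + √(5184 + 4·1740960)] = (1/2)[72 + √6969024] ≈ (1/2)(72 + 2639.8909) = 1355.9455.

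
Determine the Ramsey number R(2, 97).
R(2, 97) = 97

R(2, k) = k for all k ≥ 2: in a 2-colouring of K_k, either some edge is red (a red K_2) or all edges are blue (a blue K_k). And K_{96} coloured all-blue has no blue K_97, so R(2, 97) > 96. Hence R(2, 97) = 97.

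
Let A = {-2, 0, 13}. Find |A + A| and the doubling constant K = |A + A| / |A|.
K = |A + A| / |A| = 6/3 = 2

Enumerate A + A = {a + b : a, b ∈ A}. With |A| = 3, there are |A|^2 = 9 ordered sum pairs; collecting distinct values, A + A = {-4, -2, 0, 11, 13, 26}, so |A + A| = 6. Thus K = 6/3 = 2. For comparison, the minimum possible |A + A| over all 3-element sets is 2·3 − 1 = 5 (so min K = 5/3), attained only by arithmetic progressions.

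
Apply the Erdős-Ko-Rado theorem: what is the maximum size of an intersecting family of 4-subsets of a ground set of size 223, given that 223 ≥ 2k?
max |F| = C(222, 3) = 1798940

Erdős-Ko-Rado (1961): when n ≥ 2k, max |F| = C(n−1, k−1). The bound is attained by the star {A : i ∈ A} for any fixed i ∈ [n]. Here C(223−1, 4−1) = C(222, 3) = 1798940.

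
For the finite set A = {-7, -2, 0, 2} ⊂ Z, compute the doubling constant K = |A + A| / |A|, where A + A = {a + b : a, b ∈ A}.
K = |A + A| / |A| = 9/4

Enumerate A + A = {a + b : a, b ∈ A}. With |A| = 4, there are |A|^2 = 16 ordered sum pairs; collecting distinct values, A + A = {-14, -9, -7, -5, -4, -2, 0, 2, 4}, so |A + A| = 9. Thus K = 9/4. For comparison, the minimum possible |A + A| over all 4-element sets is 2·4 − 1 = 7 (so min K = 7/4), attained only by arithmetic progressions.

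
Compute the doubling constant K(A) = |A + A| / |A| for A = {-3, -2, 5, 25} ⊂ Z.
K = |A + A| / |A| = 10/4 = 5/2

Enumerate A + A = {a + b : a, b ∈ A}. With |A| = 4, there are |A|^2 = 16 ordered sum pairs; collecting distinct values, A + A = {-6, -5, -4, 2, 3, 10, 22, 23, 30, 50}, so |A + A| = 10. Thus K = 10/4 = 5/2. For comparison, the minimum possible |A + A| over all 4-element sets is 2·4 − 1 = 7 (so min K = 7/4), attained only by arithmetic progressions.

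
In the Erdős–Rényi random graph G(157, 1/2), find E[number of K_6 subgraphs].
E[# K_6] = C(157, 6) · (1/2)^C(6, 2) = 18883356492 / 2^15 = 4720839123/8192 ≈ 576274.307007

For each 6-subset S of vertices (there are C(157, 6) = 18883356492 such S), let X_S = 1 if S induces a K_6 (all C(6, 2) = 15 edges present). Then P(X_S = 1) = (1/2)^15 = 1/32768. By linearity of expectation, E[# K_6] = C(157, 6) · (1/2)^15 = 18883356492 / 32768 = 4720839123/8192 ≈ 576274.307007.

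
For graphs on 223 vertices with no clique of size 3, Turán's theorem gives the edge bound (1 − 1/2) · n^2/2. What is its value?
Turán density bound = (1/2) · 223^2/2 = 49729/4 ≈ 12432.25

Turán's theorem: ex(n, K_{r+1}) is achieved by the complete r-partite Turán graph T(n, r) with parts as balanced as possible, and is at most (1 − 1/r) · n^2/2. For r = 2, n = 223: the density bound is (1/2) · 49729/2 = 49729/4 ≈ 12432.25. The integer-valued extremum is e(T(223, 2)) = 12432, which is strictly less than the density bound 49729/4 since 2 ∤ 223 (the parts of T(223, 2) cannot all be equal).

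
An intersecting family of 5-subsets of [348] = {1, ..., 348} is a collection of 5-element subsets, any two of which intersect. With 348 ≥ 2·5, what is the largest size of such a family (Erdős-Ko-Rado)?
max |F| = C(347, 4) = 593706590

The Erdős-Ko-Rado theorem states: for n ≥ 2k, an intersecting family of k-subsets of an n-element set has size at most C(n − 1, k − 1), with equality for 'star' families {A ⊆ [n] : |A| = k, i ∈ A} (fix an element i). For n = 348, k = 5: C(347, 4) = 593706590.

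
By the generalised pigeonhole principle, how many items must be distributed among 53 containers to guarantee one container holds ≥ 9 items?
n = (9 − 1)·53 + 1 = 425

By the generalised pigeonhole principle, to guarantee some box contains ≥ r objects we need more than (r − 1) · k objects total. Threshold: n = (r − 1) · k + 1. With r = 9 and k = 53: n = 8 · 53 + 1 = 424 + 1 = 425. For n = 424 = 8 · 53, we can put exactly 8 objects in every box, avoiding 9 in any single one — so 425 is tight.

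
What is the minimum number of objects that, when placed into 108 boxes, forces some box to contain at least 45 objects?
n = (45 − 1)·108 + 1 = 4753

By the generalised pigeonhole principle, to guarantee some box contains ≥ r objects we need more than (r − 1) · k objects total. Threshold: n = (r − 1) · k + 1. With r = 45 and k = 108: n = 44 · 108 + 1 = 4752 + 1 = 4753. For n = 4752 = 44 · 108, we can put exactly 44 objects in every box, avoiding 45 in any single one — so 4753 is tight.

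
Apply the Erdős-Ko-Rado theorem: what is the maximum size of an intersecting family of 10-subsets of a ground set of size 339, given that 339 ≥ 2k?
max |F| = C(338, 9) = 142507712969075740

Erdős-Ko-Rado (1961): when n ≥ 2k, max |F| = C(n−1, k−1). The bound is attained by the star {A : i ∈ A} for any fixed i ∈ [n]. Here C(339−1, 10−1) = C(338, 9) = 142507712969075740.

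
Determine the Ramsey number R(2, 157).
R(2, 157) = 157

R(2, k) = k for all k ≥ 2: in a 2-colouring of K_k, either some edge is red (a red K_2) or all edges are blue (a blue K_k). And K_{156} coloured all-blue has no blue K_157, so R(2, 157) > 156. Hence R(2, 157) = 157.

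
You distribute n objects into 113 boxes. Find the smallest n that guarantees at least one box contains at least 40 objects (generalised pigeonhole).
n = (40 − 1)·113 + 1 = 4408

By the generalised pigeonhole principle, to guarantee some box contains ≥ r objects we need more than (r − 1) · k objects total. Threshold: n = (r − 1) · k + 1. With r = 40 and k = 113: n = 39 · 113 + 1 = 4407 + 1 = 4408. For n = 4407 = 39 · 113, we can put exactly 39 objects in every box, avoiding 40 in any single one — so 4408 is tight.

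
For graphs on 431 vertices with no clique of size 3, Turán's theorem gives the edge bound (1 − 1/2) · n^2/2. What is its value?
Turán density bound = (1/2) · 431^2/2 = 185761/4 ≈ 46440.25

Turán's theorem: ex(n, K_{r+1}) is achieved by the complete r-partite Turán graph T(n, r) with parts as balanced as possible, and is at most (1 − 1/r) · n^2/2. For r = 2, n = 431: the density bound is (1/2) · 185761/2 = 185761/4 ≈ 46440.25. The integer-valued extremum is e(T(431, 2)) = 46440, which is strictly less than the density bound 185761/4 since 2 ∤ 431 (the parts of T(431, 2) cannot all be equal).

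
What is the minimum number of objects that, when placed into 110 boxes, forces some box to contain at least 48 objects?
n = (48 − 1)·110 + 1 = 5171

By the generalised pigeonhole principle, to guarantee some box contains ≥ r objects we need more than (r − 1) · k objects total. Threshold: n = (r − 1) · k + 1. With r = 48 and k = 110: n = 47 · 110 + 1 = 5170 + 1 = 5171. For n = 5170 = 47 · 110, we can put exactly 47 objects in every box, avoiding 48 in any single one — so 5171 is tight.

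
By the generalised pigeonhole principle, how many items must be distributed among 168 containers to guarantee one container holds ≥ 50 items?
n = (50 − 1)·168 + 1 = 8233

By the generalised pigeonhole principle, to guarantee some box contains ≥ r objects we need more than (r − 1) · k objects total. Threshold: n = (r − 1) · k + 1. With r = 50 and k = 168: n = 49 · 168 + 1 = 8232 + 1 = 8233. For n = 8232 = 49 · 168, we can put exactly 49 objects in every box, avoiding 50 in any single one — so 8233 is tight.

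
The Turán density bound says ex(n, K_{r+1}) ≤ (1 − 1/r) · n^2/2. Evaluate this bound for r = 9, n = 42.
Turán density bound = (8/9) · 42^2/2 = 784

Turán's theorem: ex(n, K_{r+1}) is achieved by the complete r-partite Turán graph T(n, r) with parts as balanced as possible, and is at most (1 − 1/r) · n^2/2. For r = 9, n = 42: the density bound is (8/9) · 1764/2 = 784. The integer-valued extremum is e(T(42, 9)) = 783, which is strictly less than the density bound 784 since 9 ∤ 42 (the parts of T(42, 9) cannot all be equal).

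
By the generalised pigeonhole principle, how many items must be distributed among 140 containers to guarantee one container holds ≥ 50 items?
n = (50 − 1)·140 + 1 = 6861

By the generalised pigeonhole principle, to guarantee some box contains ≥ r objects we need more than (r − 1) · k objects total. Threshold: n = (r − 1) · k + 1. With r = 50 and k = 140: n = 49 · 140 + 1 = 6860 + 1 = 6861. For n = 6860 = 49 · 140, we can put exactly 49 objects in every box, avoiding 50 in any single one — so 6861 is tight.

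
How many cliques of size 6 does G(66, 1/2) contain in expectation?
E[# K_6] = C(66, 6) · (1/2)^C(6, 2) = 90858768 / 2^15 = 5678673/2048 ≈ 2772.789551

For each 6-subset S of vertices (there are C(66, 6) = 90858768 such S), let X_S = 1 if S induces a K_6 (all C(6, 2) = 15 edges present). Then P(X_S = 1) = (1/2)^15 = 1/32768. By linearity of expectation, E[# K_6] = C(66, 6) · (1/2)^15 = 90858768 / 32768 = 5678673/2048 ≈ 2772.789551.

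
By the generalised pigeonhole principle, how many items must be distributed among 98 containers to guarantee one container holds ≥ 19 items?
n = (19 − 1)·98 + 1 = 1765

By the generalised pigeonhole principle, to guarantee some box contains ≥ r objects we need more than (r − 1) · k objects total. Threshold: n = (r − 1) · k + 1. With r = 19 and k = 98: n = 18 · 98 + 1 = 1764 + 1 = 1765. For n = 1764 = 18 · 98, we can put exactly 18 objects in every box, avoiding 19 in any single one — so 1765 is tight.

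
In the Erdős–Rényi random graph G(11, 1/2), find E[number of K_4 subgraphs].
E[# K_4] = C(11, 4) · (1/2)^C(4, 2) = 330 / 2^6 = 165/32 = 5.15625

For each 4-subset S of vertices (there are C(11, 4) = 330 such S), let X_S = 1 if S induces a K_4 (all C(4, 2) = 6 edges present). Then P(X_S = 1) = (1/2)^6 = 1/64. By linearity of expectation, E[# K_4] = C(11, 4) · (1/2)^6 = 330 / 64 = 165/32 = 5.15625.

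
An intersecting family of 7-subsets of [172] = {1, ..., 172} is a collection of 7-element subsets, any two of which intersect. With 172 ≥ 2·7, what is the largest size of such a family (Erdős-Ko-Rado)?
max |F| = C(171, 6) = 31778477094

The Erdős-Ko-Rado theorem states: for n ≥ 2k, an intersecting family of k-subsets of an n-element set has size at most C(n − 1, k − 1), with equality for 'star' families {A ⊆ [n] : |A| = k, i ∈ A} (fix an element i). For n = 172, k = 7: C(171, 6) = 31778477094.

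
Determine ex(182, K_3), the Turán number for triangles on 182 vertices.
ex(182, K_3) = ⌊182^2/4⌋ = 8281

Mantel (1907): a triangle-free graph on n vertices has at most ⌊n^2/4⌋ edges, with equality for the complete bipartite graph K_{⌊n/2⌋, ⌈n/2⌉}. For n = 182: ⌊182^2/4⌋ = ⌊33124/4⌋ = 8281. The extremal graph is K_{91, 91}, which has 91·91 = 8281 edges.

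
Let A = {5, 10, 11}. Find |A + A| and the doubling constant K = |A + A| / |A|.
K = |A + A| / |A| = 6/3 = 2

Enumerate A + A = {a + b : a, b ∈ A}. With |A| = 3, there are |A|^2 = 9 ordered sum pairs; collecting distinct values, A + A = {10, 15, 16, 20, 21, 22}, so |A + A| = 6. Thus K = 6/3 = 2. For comparison, the minimum possible |A + A| over all 3-element sets is 2·3 − 1 = 5 (so min K = 5/3), attained only by arithmetic progressions.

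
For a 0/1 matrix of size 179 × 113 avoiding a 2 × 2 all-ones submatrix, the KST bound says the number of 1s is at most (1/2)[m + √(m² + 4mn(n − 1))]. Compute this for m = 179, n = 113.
z(179, 113; 2, 2) ≤ (1/2)[179 + √(179² + 4·179·113·112)] = (1/2)[179 + √9093737] = 1597.2912

Kővári–Sós–Turán: let r_1, ..., r_179 be the row sums and z = Σ r_i the total number of 1s. Each pair of columns can share at most one row with both entries 1 (else a 2×2 all-ones block appears), so Σ_i C(r_i, 2) ≤ C(113, 2) = 6328. By convexity Σ_i C(r_i, 2) ≥ 179·C(z/179, 2) = z(z − 179)/(2·179), giving z² − 179z − 179·113·112 ≤ 0 and hence z ≤ (1/2)[179 + √(32041 + 4·2265424)] = (1/2)[179 + √9093737] ≈ (1/2)(179 + 3015.5824) = 1597.2912.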